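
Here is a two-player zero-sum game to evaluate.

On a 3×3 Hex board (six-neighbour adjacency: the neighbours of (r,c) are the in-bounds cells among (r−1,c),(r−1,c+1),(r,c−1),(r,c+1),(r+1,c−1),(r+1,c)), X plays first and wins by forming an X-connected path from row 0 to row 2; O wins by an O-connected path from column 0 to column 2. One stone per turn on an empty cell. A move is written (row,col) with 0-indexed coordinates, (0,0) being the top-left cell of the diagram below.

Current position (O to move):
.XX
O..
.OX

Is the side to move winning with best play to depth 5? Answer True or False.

[.XX/O../.OX] O move#1: (0,0):-1/OXX/O../.OX, (1,1):-1/.XX/OO./.OX, (1,2):+1/.XX/O.O/.OX*, (2,0):-1/.XX/O../OOX
[.XX/O.O/.OX] X move#2: (0,0):-1/XXX/O.O/.OX*, (1,1):-1/.XX/OXO/.OX, (2,0):-1/.XX/O.O/XOX
[XXX/O.O/.OX] O move#3: (1,1):+1/XXX/OOO/.OX*, (2,0):+1/XXX/O.O/OOX
[XXX/OOO/.OX] end (terminal -1, X#4); searched .XX/O../.OX to 5

O winning at [.XX/O../.OX]: True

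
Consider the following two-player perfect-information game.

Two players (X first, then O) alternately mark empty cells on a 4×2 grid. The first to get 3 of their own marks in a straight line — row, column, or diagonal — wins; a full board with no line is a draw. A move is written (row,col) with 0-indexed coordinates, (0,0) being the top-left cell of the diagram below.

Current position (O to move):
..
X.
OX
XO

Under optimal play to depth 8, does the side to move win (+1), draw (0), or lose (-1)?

value(../X./OX/XO, O) = 0

ply 1, O at ../X./OX/XO | (0,0)=+0→O./X./OX/XO*; (0,1)=+0→.O/X./OX/XO; (1,1)=+0→../XO/OX/XO
ply 2, X at O./X./OX/XO | (0,1)=+0→OX/X./OX/XO*; (1,1)=+0→O./XX/OX/XO
ply 3, O at OX/X./OX/XO | (1,1)=+0→OX/XO/OX/XO*
ply 4: OX/XO/OX/XO is terminal +0 (X); from ../X./OX/XO depth 8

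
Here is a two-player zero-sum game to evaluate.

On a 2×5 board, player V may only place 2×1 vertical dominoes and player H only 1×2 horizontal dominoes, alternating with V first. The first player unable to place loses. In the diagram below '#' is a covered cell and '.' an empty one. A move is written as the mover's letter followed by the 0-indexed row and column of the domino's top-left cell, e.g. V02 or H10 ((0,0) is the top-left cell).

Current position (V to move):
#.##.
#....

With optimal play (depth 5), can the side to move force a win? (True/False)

ply 1, V at #.##./#.... | V01=-1→####./##...*; V04=-1→#.###/#...#
ply 2, H at ####./##... | H12=-1→####./####.; H13=+1→####./##.##*
ply 3: ####./##.## is terminal -1 (V); from #.##./#.... depth 5

V winning at [#.##./#....]: False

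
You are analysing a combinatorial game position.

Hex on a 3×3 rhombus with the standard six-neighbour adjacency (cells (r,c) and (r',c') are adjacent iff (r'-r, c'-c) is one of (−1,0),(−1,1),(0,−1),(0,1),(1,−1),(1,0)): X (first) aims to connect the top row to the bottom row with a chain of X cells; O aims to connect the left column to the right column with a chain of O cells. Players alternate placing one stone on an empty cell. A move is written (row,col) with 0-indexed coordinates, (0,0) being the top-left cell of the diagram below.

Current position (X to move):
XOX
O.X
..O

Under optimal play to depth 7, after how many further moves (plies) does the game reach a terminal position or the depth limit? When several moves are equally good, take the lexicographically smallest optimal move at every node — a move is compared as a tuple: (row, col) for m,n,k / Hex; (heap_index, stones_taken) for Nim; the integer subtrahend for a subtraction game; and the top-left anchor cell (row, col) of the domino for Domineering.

[XOX/O.X/..O] X move#1: (1,1):+1/XOX/OXX/..O*, (2,0):+1/XOX/O.X/X.O, (2,1):+1/XOX/O.X/.XO
[XOX/OXX/..O] O move#2: (2,0):-1/XOX/OXX/O.O*, (2,1):-1/XOX/OXX/.OO
[XOX/OXX/O.O] X move#3: (2,1):+1/XOX/OXX/OXO*
[XOX/OXX/OXO] end (terminal -1, O#4); searched XOX/O.X/..O to 7

PV length from [XOX/O.X/..O]: 3 plies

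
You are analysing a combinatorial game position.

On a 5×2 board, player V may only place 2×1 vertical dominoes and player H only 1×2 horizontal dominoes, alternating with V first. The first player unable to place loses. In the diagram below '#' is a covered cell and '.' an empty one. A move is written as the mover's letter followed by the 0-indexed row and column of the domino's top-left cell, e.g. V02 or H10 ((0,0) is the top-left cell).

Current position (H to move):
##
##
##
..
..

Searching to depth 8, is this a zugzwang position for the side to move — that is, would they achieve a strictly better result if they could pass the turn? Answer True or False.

zugzwang(##/##/##/../.., H) = False

[##/##/##/../..] H move#1: H30:+1/##/##/##/##/..*, H40:+1/##/##/##/../##
[##/##/##/##/..] end (terminal -1, V#2); searched ##/##/##/../.. to 8
pass branch (V moves first from the same position):
  | [##/##/##/../..] V move#1: V30:+1/##/##/##/#./#.*, V31:+1/##/##/##/.#/.#
  | [##/##/##/#./#.] end (terminal -1, H#2); searched ##/##/##/../.. to 8
H moving scores +1; H passing scores -1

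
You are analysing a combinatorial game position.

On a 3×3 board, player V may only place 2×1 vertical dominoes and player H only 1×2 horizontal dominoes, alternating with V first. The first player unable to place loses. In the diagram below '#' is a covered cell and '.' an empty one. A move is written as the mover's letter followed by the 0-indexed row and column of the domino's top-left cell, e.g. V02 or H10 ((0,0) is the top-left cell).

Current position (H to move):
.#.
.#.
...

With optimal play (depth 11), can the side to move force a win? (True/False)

p1 H@[.#./.#./...]: H20[.#./.#./##.]-1* H21[.#./.#./.##]-1
p2 V@[.#./.#./##.]: V00[##./##./##.]+1* V02[.##/.##/##.]+1 V12[.#./.##/###]+1
p3 H@[##./##./##.] terminal -1; root [.#./.#./...] d11

H winning at [.#./.#./...]: False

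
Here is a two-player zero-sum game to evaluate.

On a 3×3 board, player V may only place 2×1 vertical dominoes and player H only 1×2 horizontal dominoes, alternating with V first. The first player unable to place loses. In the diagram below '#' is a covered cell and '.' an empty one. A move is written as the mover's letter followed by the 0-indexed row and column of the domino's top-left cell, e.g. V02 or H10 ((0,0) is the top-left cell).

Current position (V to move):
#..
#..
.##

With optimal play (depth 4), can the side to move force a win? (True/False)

p1 V@[#../#../.##]: V01[##./##./.##]+1* V02[#.#/#.#/.##]+1
p2 H@[##./##./.##] terminal -1; root [#../#../.##] d4

V winning at [#../#../.##]: True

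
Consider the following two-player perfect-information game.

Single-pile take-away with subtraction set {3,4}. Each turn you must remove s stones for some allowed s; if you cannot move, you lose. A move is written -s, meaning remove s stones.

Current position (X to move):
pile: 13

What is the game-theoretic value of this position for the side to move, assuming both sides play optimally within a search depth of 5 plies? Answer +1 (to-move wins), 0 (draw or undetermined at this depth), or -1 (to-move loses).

value(13, X) = +1

[13] X move#1: -3:-1/10, -4:+1/9*
[9] O move#2: -3:-1/6*, -4:-1/5
[6] X move#3: -3:-1/3, -4:+1/2*
[2] end (terminal -1, O#4); searched 13 to 5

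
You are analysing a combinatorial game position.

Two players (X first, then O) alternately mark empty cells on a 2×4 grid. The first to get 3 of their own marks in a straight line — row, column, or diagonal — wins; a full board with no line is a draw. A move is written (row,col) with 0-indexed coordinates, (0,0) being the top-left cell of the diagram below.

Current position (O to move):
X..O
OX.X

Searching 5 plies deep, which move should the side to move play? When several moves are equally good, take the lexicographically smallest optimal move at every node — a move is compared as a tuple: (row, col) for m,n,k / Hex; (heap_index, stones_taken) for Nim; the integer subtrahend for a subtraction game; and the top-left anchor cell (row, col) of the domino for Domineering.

O's best at [X..O/OX.X]: (1,2)

[X..O/OX.X] O move#1: (0,1):-1/XO.O/OX.X, (0,2):-1/X.OO/OX.X, (1,2):+0/X..O/OXOX*
[X..O/OXOX] X move#2: (0,1):+0/XX.O/OXOX*, (0,2):+0/X.XO/OXOX
[XX.O/OXOX] O move#3: (0,2):+0/XXOO/OXOX*
[XXOO/OXOX] end (terminal +0, X#4); searched X..O/OX.X to 5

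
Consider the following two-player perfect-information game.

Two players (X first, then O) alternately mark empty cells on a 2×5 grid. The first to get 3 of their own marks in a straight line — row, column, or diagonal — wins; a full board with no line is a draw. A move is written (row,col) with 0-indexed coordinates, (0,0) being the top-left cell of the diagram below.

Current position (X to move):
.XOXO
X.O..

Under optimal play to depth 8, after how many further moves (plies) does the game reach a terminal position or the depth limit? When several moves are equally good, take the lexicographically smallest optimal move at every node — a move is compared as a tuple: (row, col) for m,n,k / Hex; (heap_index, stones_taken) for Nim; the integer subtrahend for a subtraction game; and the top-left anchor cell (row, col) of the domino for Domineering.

ply 1, X at .XOXO/X.O.. | (0,0)=-1→XXOXO/X.O..; (1,1)=+0→.XOXO/XXO..*; (1,3)=+0→.XOXO/X.OX.; (1,4)=+0→.XOXO/X.O.X
ply 2, O at .XOXO/XXO.. | (0,0)=+0→OXOXO/XXO..*; (1,3)=+0→.XOXO/XXOO.; (1,4)=+0→.XOXO/XXO.O
ply 3, X at OXOXO/XXO.. | (1,3)=+0→OXOXO/XXOX.*; (1,4)=+0→OXOXO/XXO.X
ply 4, O at OXOXO/XXOX. | (1,4)=+0→OXOXO/XXOXO*
ply 5: OXOXO/XXOXO is terminal +0 (X); from .XOXO/X.O.. depth 8

PV length from [.XOXO/X.O..]: 4 plies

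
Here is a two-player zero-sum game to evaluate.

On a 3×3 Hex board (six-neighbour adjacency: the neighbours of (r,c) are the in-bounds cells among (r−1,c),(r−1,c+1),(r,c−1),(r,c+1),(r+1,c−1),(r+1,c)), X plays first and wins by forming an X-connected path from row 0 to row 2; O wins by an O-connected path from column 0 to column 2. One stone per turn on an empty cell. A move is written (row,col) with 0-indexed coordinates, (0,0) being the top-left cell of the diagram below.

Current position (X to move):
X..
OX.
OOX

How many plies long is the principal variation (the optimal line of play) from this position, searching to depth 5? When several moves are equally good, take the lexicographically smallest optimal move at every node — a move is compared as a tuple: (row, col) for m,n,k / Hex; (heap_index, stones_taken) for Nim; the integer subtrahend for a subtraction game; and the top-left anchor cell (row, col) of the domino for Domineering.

PV length from [X../OX./OOX]: 3 plies

p1 X@[X../OX./OOX]: (0,1)[XX./OX./OOX]-1 (0,2)[X.X/OX./OOX]-1 (1,2)[X../OXX/OOX]+1*
p2 O@[X../OXX/OOX]: (0,1)[XO./OXX/OOX]-1* (0,2)[X.O/OXX/OOX]-1
p3 X@[XO./OXX/OOX]: (0,2)[XOX/OXX/OOX]+1*
p4 O@[XOX/OXX/OOX] terminal -1; root [X../OX./OOX] d5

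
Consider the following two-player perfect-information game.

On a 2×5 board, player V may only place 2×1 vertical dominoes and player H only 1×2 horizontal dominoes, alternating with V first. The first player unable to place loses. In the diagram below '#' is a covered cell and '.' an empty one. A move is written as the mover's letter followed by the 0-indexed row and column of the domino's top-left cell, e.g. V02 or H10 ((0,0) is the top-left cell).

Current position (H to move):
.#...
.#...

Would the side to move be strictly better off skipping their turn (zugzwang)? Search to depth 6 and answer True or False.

zugzwang(.#.../.#..., H) = False

p1 H@[.#.../.#...]: H02[.###./.#...]-1* H03[.#.##/.#...]-1 H12[.#.../.###.]-1 H13[.#.../.#.##]-1
p2 V@[.###./.#...]: V00[####./##...]-1 V04[.####/.#..#]+1*
p3 H@[.####/.#..#]: H12[.####/.####]-1*
p4 V@[.####/.####]: V00[#####/#####]+1*
p5 H@[#####/#####] terminal -1; root [.#.../.#...] d6
pass branch (V moves first from the same position):
  | p1 V@[.#.../.#...]: V00[##.../##...]-1 V02[.##../.##..]-1 V03[.#.#./.#.#.]+1* V04[.#..#/.#..#]-1
  | p2 H@[.#.#./.#.#.] terminal -1; root [.#.../.#...] d6
H moving scores -1; H passing scores -1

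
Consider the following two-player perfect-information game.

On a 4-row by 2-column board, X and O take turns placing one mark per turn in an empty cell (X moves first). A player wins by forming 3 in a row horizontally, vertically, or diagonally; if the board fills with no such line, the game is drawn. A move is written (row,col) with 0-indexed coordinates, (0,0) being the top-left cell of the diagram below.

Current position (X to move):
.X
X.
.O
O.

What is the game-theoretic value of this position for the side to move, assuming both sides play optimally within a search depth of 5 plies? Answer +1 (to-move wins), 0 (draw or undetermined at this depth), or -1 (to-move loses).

value(.X/X./.O/O., X) = 0

p1 X@[.X/X./.O/O.]: (0,0)[XX/X./.O/O.]+0* (1,1)[.X/XX/.O/O.]+0 (2,0)[.X/X./XO/O.]+0 (3,1)[.X/X./.O/OX]+0
p2 O@[XX/X./.O/O.]: (1,1)[XX/XO/.O/O.]-1 (2,0)[XX/X./OO/O.]+0* (3,1)[XX/X./.O/OO]-1
p3 X@[XX/X./OO/O.]: (1,1)[XX/XX/OO/O.]+0* (3,1)[XX/X./OO/OX]+0
p4 O@[XX/XX/OO/O.]: (3,1)[XX/XX/OO/OO]+0*
p5 X@[XX/XX/OO/OO] terminal +0; root [.X/X./.O/O.] d5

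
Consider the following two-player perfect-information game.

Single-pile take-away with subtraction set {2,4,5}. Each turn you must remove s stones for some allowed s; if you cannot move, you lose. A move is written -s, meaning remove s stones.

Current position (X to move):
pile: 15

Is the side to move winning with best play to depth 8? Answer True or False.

X winning at [15]: False

[15] X move#1: -2:-1/13*, -4:-1/11, -5:-1/10
[13] O move#2: -2:-1/11, -4:-1/9, -5:+1/8*
[8] X move#3: -2:-1/6*, -4:-1/4, -5:-1/3
[6] O move#4: -2:-1/4, -4:-1/2, -5:+1/1*
[1] end (terminal -1, X#5); searched 15 to 8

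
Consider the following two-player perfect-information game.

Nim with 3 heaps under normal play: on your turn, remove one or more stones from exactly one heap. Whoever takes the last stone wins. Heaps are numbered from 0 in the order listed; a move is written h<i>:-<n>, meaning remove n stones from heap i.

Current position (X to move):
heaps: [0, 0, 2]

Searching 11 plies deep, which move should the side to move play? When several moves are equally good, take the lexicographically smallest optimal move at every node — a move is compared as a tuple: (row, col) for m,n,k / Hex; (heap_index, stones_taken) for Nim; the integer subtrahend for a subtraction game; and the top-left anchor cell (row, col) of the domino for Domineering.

X's best at [(0,0,2)]: h2:-2

ply 1, X at (0,0,2) | h2:-1=-1→(0,0,1); h2:-2=+1→(0,0,0)*
ply 2: (0,0,0) is terminal -1 (O); from (0,0,2) depth 11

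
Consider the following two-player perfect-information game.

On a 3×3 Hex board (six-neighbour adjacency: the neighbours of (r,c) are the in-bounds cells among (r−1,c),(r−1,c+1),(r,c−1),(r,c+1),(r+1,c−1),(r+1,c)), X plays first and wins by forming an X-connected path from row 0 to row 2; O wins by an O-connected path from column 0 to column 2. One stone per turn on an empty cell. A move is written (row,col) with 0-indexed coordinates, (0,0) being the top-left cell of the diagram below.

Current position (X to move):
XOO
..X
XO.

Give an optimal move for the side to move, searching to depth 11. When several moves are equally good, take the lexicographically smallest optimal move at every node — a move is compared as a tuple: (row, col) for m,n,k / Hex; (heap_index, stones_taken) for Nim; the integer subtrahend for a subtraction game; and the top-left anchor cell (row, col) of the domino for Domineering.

X's best at [XOO/..X/XO.]: (1,0)

[XOO/..X/XO.] X move#1: (1,0):+1/XOO/X.X/XO.*, (1,1):-1/XOO/.XX/XO., (2,2):-1/XOO/..X/XOX
[XOO/X.X/XO.] end (terminal -1, O#2); searched XOO/..X/XO. to 11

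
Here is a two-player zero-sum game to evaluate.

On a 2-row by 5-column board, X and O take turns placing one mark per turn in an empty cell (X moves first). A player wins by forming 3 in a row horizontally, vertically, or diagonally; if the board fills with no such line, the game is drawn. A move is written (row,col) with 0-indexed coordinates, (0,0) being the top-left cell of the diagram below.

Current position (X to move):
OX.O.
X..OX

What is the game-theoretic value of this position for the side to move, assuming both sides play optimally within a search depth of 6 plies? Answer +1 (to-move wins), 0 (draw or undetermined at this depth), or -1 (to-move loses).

value(OX.O./X..OX, X) = 0

p1 X@[OX.O./X..OX]: (0,2)[OXXO./X..OX]+0* (0,4)[OX.OX/X..OX]+0 (1,1)[OX.O./XX.OX]+0 (1,2)[OX.O./X.XOX]+0
p2 O@[OXXO./X..OX]: (0,4)[OXXOO/X..OX]+0* (1,1)[OXXO./XO.OX]+0 (1,2)[OXXO./X.OOX]+0
p3 X@[OXXOO/X..OX]: (1,1)[OXXOO/XX.OX]+0* (1,2)[OXXOO/X.XOX]+0
p4 O@[OXXOO/XX.OX]: (1,2)[OXXOO/XXOOX]+0*
p5 X@[OXXOO/XXOOX] terminal +0; root [OX.O./X..OX] d6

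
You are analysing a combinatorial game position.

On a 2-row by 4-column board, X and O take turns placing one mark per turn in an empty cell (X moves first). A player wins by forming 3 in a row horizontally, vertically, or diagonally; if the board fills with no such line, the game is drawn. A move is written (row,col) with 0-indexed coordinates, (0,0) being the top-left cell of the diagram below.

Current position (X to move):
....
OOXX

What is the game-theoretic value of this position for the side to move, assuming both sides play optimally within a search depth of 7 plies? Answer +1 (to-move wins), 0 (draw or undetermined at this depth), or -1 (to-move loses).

value(..../OOXX, X) = 0

p1 X@[..../OOXX]: (0,0)[X.../OOXX]+0* (0,1)[.X../OOXX]+0 (0,2)[..X./OOXX]+0 (0,3)[...X/OOXX]+0
p2 O@[X.../OOXX]: (0,1)[XO../OOXX]+0* (0,2)[X.O./OOXX]+0 (0,3)[X..O/OOXX]+0
p3 X@[XO../OOXX]: (0,2)[XOX./OOXX]+0* (0,3)[XO.X/OOXX]+0
p4 O@[XOX./OOXX]: (0,3)[XOXO/OOXX]+0*
p5 X@[XOXO/OOXX] terminal +0; root [..../OOXX] d7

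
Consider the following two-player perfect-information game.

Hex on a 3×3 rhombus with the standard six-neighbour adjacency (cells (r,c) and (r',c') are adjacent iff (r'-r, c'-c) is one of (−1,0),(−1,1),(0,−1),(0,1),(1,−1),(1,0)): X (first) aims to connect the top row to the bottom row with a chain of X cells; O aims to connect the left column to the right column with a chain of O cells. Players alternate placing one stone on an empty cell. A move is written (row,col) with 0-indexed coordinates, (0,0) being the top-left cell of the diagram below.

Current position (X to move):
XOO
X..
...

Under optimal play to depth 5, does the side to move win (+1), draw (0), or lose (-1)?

[XOO/X../...] X move#1: (1,1):+1/XOO/XX./...*, (1,2):+1/XOO/X.X/..., (2,0):+1/XOO/X../X.., (2,1):+1/XOO/X../.X., (2,2):+1/XOO/X../..X
[XOO/XX./...] O move#2: (1,2):-1/XOO/XXO/...*, (2,0):-1/XOO/XX./O.., (2,1):-1/XOO/XX./.O., (2,2):-1/XOO/XX./..O
[XOO/XXO/...] X move#3: (2,0):+1/XOO/XXO/X..*, (2,1):+1/XOO/XXO/.X., (2,2):+1/XOO/XXO/..X
[XOO/XXO/X..] end (terminal -1, O#4); searched XOO/X../... to 5

value(XOO/X../..., X) = +1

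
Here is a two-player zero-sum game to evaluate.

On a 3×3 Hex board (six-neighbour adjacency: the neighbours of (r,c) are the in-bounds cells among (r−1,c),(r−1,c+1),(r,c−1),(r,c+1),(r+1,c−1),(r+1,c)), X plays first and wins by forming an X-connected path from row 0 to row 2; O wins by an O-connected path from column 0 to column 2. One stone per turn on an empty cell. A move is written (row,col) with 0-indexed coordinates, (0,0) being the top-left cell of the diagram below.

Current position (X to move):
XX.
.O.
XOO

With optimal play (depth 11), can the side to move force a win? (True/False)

X winning at [XX./.O./XOO]: True

p1 X@[XX./.O./XOO]: (0,2)[XXX/.O./XOO]-1 (1,0)[XX./XO./XOO]+1* (1,2)[XX./.OX/XOO]-1
p2 O@[XX./XO./XOO] terminal -1; root [XX./.O./XOO] d11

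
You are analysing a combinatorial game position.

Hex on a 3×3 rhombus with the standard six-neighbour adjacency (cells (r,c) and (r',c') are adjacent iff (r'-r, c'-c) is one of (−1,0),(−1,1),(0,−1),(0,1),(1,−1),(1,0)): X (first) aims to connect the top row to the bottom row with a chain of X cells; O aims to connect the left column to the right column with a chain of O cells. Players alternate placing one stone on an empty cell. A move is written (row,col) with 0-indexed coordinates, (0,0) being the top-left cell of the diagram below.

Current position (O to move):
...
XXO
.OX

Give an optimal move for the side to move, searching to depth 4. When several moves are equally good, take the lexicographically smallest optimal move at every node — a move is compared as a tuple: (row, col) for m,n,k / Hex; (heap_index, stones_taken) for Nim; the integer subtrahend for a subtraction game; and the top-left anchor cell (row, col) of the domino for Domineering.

ply 1, O at .../XXO/.OX | (0,0)=-1→O../XXO/.OX; (0,1)=-1→.O./XXO/.OX; (0,2)=-1→..O/XXO/.OX; (2,0)=+1→.../XXO/OOX*
ply 2: .../XXO/OOX is terminal -1 (X); from .../XXO/.OX depth 4

O's best at [.../XXO/.OX]: (2,0)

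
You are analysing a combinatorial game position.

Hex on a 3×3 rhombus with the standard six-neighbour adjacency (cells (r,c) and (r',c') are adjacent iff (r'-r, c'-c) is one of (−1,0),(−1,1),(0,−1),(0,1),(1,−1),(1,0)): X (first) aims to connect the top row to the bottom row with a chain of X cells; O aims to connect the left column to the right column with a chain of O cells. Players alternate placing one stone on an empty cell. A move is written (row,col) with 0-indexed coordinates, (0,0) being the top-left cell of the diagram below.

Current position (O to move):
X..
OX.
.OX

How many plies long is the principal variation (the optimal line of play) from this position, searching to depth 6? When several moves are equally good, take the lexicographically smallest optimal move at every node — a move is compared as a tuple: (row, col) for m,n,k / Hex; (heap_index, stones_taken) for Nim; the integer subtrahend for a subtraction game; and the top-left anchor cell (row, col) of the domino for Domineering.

PV length from [X../OX./.OX]: 4 plies

[X../OX./.OX] O move#1: (0,1):-1/XO./OX./.OX*, (0,2):-1/X.O/OX./.OX, (1,2):-1/X../OXO/.OX, (2,0):-1/X../OX./OOX
[XO./OX./.OX] X move#2: (0,2):+1/XOX/OX./.OX*, (1,2):-1/XO./OXX/.OX, (2,0):-1/XO./OX./XOX
[XOX/OX./.OX] O move#3: (1,2):-1/XOX/OXO/.OX*, (2,0):-1/XOX/OX./OOX
[XOX/OXO/.OX] X move#4: (2,0):+1/XOX/OXO/XOX*
[XOX/OXO/XOX] end (terminal -1, O#5); searched X../OX./.OX to 6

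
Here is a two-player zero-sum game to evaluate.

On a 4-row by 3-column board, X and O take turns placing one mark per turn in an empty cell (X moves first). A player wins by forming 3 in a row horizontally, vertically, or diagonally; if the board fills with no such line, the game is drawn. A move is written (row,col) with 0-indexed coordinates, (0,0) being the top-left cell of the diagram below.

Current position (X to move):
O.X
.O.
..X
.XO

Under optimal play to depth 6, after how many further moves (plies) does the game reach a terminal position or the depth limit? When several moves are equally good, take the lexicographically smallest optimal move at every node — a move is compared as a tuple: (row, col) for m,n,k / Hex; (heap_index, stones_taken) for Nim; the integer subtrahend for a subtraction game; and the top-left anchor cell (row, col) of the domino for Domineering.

[O.X/.O./..X/.XO] X move#1: (0,1):+0/OXX/.O./..X/.XO, (1,0):+1/O.X/XO./..X/.XO*, (1,2):+1/O.X/.OX/..X/.XO, (2,0):+1/O.X/.O./X.X/.XO, (2,1):+1/O.X/.O./.XX/.XO, (3,0):+0/O.X/.O./..X/XXO
[O.X/XO./..X/.XO] O move#2: (0,1):-1/OOX/XO./..X/.XO*, (1,2):-1/O.X/XOO/..X/.XO, (2,0):-1/O.X/XO./O.X/.XO, (2,1):-1/O.X/XO./.OX/.XO, (3,0):-1/O.X/XO./..X/OXO
[OOX/XO./..X/.XO] X move#3: (1,2):+1/OOX/XOX/..X/.XO*, (2,0):-1/OOX/XO./X.X/.XO, (2,1):+1/OOX/XO./.XX/.XO, (3,0):-1/OOX/XO./..X/XXO
[OOX/XOX/..X/.XO] end (terminal -1, O#4); searched O.X/.O./..X/.XO to 6

PV length from [O.X/.O./..X/.XO]: 3 plies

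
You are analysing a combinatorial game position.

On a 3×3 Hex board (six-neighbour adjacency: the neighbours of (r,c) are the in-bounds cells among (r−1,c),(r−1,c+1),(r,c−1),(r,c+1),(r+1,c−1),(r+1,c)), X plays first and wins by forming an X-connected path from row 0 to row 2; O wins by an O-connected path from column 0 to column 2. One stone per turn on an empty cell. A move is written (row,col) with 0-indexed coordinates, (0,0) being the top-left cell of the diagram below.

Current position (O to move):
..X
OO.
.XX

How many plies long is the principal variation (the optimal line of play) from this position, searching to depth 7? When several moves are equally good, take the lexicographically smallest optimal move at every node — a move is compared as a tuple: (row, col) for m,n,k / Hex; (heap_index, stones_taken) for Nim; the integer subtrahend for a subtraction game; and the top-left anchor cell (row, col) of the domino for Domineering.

[..X/OO./.XX] O move#1: (0,0):-1/O.X/OO./.XX, (0,1):-1/.OX/OO./.XX, (1,2):+1/..X/OOO/.XX*, (2,0):-1/..X/OO./OXX
[..X/OOO/.XX] end (terminal -1, X#2); searched ..X/OO./.XX to 7

PV length from [..X/OO./.XX]: 1 ply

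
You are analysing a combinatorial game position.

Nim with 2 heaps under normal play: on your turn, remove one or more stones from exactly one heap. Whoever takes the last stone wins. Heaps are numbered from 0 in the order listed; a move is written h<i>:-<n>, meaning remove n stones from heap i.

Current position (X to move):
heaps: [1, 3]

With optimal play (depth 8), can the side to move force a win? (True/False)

X winning at [(1,3)]: True

ply 1, X at (1,3) | h0:-1=-1→(0,3); h1:-1=-1→(1,2); h1:-2=+1→(1,1)*; h1:-3=-1→(1,0)
ply 2, O at (1,1) | h0:-1=-1→(0,1)*; h1:-1=-1→(1,0)
ply 3, X at (0,1) | h1:-1=+1→(0,0)*
ply 4: (0,0) is terminal -1 (O); from (1,3) depth 8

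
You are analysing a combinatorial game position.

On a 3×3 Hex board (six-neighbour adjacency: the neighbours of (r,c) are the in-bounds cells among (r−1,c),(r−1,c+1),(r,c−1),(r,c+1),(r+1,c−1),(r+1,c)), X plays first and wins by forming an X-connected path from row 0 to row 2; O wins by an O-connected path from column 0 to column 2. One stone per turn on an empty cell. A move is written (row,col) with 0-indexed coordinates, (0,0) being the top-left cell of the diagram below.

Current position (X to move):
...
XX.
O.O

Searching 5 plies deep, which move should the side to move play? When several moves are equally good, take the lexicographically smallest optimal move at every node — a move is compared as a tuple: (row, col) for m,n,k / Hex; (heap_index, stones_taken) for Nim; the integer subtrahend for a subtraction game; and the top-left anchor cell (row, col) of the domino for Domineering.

ply 1, X at .../XX./O.O | (0,0)=-1→X../XX./O.O; (0,1)=-1→.X./XX./O.O; (0,2)=-1→..X/XX./O.O; (1,2)=-1→.../XXX/O.O; (2,1)=+1→.../XX./OXO*
ply 2, O at .../XX./OXO | (0,0)=-1→O../XX./OXO*; (0,1)=-1→.O./XX./OXO; (0,2)=-1→..O/XX./OXO; (1,2)=-1→.../XXO/OXO
ply 3, X at O../XX./OXO | (0,1)=+1→OX./XX./OXO*; (0,2)=+1→O.X/XX./OXO; (1,2)=+1→O../XXX/OXO
ply 4: OX./XX./OXO is terminal -1 (O); from .../XX./O.O depth 5

X's best at [.../XX./O.O]: (2,1)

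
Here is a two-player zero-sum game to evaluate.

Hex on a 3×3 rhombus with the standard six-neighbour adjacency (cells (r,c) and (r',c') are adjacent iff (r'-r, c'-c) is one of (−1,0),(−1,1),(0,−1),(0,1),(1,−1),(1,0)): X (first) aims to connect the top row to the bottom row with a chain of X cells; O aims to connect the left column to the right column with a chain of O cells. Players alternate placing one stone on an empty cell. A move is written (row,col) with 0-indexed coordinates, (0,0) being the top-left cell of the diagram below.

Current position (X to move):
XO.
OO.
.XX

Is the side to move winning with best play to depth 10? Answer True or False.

X winning at [XO./OO./.XX]: False

[XO./OO./.XX] X move#1: (0,2):-1/XOX/OO./.XX*, (1,2):-1/XO./OOX/.XX, (2,0):-1/XO./OO./XXX
[XOX/OO./.XX] O move#2: (1,2):+1/XOX/OOO/.XX*, (2,0):-1/XOX/OO./OXX
[XOX/OOO/.XX] end (terminal -1, X#3); searched XO./OO./.XX to 10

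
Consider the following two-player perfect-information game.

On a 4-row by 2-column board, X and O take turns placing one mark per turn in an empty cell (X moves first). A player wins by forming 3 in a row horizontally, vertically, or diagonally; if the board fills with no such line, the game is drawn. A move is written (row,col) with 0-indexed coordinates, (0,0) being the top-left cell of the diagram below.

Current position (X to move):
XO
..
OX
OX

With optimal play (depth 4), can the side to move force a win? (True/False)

X winning at [XO/../OX/OX]: True

ply 1, X at XO/../OX/OX | (1,0)=+0→XO/X./OX/OX; (1,1)=+1→XO/.X/OX/OX*
ply 2: XO/.X/OX/OX is terminal -1 (O); from XO/../OX/OX depth 4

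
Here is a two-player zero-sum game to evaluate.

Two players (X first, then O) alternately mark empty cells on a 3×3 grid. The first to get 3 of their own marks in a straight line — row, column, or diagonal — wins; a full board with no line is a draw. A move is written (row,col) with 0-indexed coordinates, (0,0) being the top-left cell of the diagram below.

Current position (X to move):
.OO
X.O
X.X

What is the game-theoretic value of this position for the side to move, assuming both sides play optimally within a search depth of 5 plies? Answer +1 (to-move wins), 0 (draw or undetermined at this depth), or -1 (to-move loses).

value(.OO/X.O/X.X, X) = +1

[.OO/X.O/X.X] X move#1: (0,0):+1/XOO/X.O/X.X*, (1,1):-1/.OO/XXO/X.X, (2,1):+1/.OO/X.O/XXX
[XOO/X.O/X.X] end (terminal -1, O#2); searched .OO/X.O/X.X to 5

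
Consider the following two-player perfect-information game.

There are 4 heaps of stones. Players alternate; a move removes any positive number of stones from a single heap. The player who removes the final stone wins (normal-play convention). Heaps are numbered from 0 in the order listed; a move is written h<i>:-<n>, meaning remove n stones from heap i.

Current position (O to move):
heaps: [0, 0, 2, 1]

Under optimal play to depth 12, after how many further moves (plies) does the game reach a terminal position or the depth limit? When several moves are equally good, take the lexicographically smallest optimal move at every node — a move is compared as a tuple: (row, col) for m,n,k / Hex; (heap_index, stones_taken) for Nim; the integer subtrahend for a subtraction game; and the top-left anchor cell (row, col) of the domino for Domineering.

PV length from [(0,0,2,1)]: 3 plies

[(0,0,2,1)] O move#1: h2:-1:+1/(0,0,1,1)*, h2:-2:-1/(0,0,0,1), h3:-1:-1/(0,0,2,0)
[(0,0,1,1)] X move#2: h2:-1:-1/(0,0,0,1)*, h3:-1:-1/(0,0,1,0)
[(0,0,0,1)] O move#3: h3:-1:+1/(0,0,0,0)*
[(0,0,0,0)] end (terminal -1, X#4); searched (0,0,2,1) to 12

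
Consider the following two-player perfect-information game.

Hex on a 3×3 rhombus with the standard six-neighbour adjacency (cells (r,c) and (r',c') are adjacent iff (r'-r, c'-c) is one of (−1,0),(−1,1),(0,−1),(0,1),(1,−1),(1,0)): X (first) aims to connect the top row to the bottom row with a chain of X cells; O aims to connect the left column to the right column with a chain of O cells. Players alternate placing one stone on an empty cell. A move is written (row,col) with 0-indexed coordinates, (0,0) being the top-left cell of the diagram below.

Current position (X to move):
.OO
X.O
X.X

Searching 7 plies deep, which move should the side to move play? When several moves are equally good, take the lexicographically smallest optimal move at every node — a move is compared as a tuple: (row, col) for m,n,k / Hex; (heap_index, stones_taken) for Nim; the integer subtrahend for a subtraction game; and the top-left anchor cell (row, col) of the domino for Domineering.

p1 X@[.OO/X.O/X.X]: (0,0)[XOO/X.O/X.X]+1* (1,1)[.OO/XXO/X.X]-1 (2,1)[.OO/X.O/XXX]-1
p2 O@[XOO/X.O/X.X] terminal -1; root [.OO/X.O/X.X] d7

X's best at [.OO/X.O/X.X]: (0,0)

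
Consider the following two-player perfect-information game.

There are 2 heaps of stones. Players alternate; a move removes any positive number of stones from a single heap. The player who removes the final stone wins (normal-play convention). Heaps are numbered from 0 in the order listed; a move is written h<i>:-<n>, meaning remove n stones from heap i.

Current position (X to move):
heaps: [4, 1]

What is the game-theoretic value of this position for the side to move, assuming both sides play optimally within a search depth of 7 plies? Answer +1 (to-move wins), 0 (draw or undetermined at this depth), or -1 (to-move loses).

p1 X@[(4,1)]: h0:-1[(3,1)]-1 h0:-2[(2,1)]-1 h0:-3[(1,1)]+1* h0:-4[(0,1)]-1 h1:-1[(4,0)]-1
p2 O@[(1,1)]: h0:-1[(0,1)]-1* h1:-1[(1,0)]-1
p3 X@[(0,1)]: h1:-1[(0,0)]+1*
p4 O@[(0,0)] terminal -1; root [(4,1)] d7

value((4,1), X) = +1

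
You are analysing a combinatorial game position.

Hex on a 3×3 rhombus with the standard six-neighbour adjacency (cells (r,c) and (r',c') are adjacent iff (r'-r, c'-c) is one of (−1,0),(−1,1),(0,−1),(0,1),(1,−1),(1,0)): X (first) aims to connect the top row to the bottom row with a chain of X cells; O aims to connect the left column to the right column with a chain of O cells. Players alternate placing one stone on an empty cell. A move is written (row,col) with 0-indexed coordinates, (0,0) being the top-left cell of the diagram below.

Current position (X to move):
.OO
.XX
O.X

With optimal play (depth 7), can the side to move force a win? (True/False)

ply 1, X at .OO/.XX/O.X | (0,0)=-1→XOO/.XX/O.X*; (1,0)=-1→.OO/XXX/O.X; (2,1)=-1→.OO/.XX/OXX
ply 2, O at XOO/.XX/O.X | (1,0)=+1→XOO/OXX/O.X*; (2,1)=-1→XOO/.XX/OOX
ply 3: XOO/OXX/O.X is terminal -1 (X); from .OO/.XX/O.X depth 7

X winning at [.OO/.XX/O.X]: False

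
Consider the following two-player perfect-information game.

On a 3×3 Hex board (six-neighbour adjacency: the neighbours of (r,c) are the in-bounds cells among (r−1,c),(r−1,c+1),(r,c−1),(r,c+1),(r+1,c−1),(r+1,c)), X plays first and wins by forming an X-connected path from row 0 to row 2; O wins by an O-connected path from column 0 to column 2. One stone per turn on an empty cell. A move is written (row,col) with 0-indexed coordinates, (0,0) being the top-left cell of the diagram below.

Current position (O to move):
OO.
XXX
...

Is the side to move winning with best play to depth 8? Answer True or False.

O winning at [OO./XXX/...]: True

[OO./XXX/...] O move#1: (0,2):+1/OOO/XXX/...*, (2,0):-1/OO./XXX/O.., (2,1):-1/OO./XXX/.O., (2,2):-1/OO./XXX/..O
[OOO/XXX/...] end (terminal -1, X#2); searched OO./XXX/... to 8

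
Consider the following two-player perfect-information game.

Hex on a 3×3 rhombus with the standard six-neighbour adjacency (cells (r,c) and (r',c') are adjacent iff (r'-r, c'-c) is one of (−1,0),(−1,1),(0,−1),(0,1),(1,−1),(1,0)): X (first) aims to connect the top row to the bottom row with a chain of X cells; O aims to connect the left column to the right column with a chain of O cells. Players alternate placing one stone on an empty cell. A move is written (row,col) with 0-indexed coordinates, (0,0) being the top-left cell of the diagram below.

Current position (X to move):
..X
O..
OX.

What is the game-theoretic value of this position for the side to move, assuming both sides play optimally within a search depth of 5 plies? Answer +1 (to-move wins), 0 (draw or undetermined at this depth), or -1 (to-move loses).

value(..X/O../OX., X) = +1

p1 X@[..X/O../OX.]: (0,0)[X.X/O../OX.]+1* (0,1)[.XX/O../OX.]+1 (1,1)[..X/OX./OX.]+1 (1,2)[..X/O.X/OX.]+1 (2,2)[..X/O../OXX]+1
p2 O@[X.X/O../OX.]: (0,1)[XOX/O../OX.]-1* (1,1)[X.X/OO./OX.]-1 (1,2)[X.X/O.O/OX.]-1 (2,2)[X.X/O../OXO]-1
p3 X@[XOX/O../OX.]: (1,1)[XOX/OX./OX.]+1* (1,2)[XOX/O.X/OX.]+1 (2,2)[XOX/O../OXX]+1
p4 O@[XOX/OX./OX.] terminal -1; root [..X/O../OX.] d5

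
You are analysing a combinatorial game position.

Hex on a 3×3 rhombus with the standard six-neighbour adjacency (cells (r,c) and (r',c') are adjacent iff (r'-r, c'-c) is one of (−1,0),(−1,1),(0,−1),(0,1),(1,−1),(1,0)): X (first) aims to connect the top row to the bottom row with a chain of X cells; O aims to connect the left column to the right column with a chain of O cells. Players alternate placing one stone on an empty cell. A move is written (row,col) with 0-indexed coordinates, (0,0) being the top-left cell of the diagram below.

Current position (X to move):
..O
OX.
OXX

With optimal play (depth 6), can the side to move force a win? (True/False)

X winning at [..O/OX./OXX]: True

ply 1, X at ..O/OX./OXX | (0,0)=-1→X.O/OX./OXX; (0,1)=+1→.XO/OX./OXX*; (1,2)=-1→..O/OXX/OXX
ply 2: .XO/OX./OXX is terminal -1 (O); from ..O/OX./OXX depth 6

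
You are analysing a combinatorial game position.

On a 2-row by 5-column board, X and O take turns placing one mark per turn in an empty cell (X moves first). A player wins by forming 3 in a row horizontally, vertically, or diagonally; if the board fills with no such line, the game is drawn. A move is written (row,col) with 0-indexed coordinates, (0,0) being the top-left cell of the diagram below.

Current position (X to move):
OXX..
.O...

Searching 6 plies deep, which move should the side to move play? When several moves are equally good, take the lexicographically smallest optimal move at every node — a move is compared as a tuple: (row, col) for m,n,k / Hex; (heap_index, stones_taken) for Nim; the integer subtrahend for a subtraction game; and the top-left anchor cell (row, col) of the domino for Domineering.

X's best at [OXX../.O...]: (0,3)

p1 X@[OXX../.O...]: (0,3)[OXXX./.O...]+1* (0,4)[OXX.X/.O...]+0 (1,0)[OXX../XO...]+0 (1,2)[OXX../.OX..]+0 (1,3)[OXX../.O.X.]+0 (1,4)[OXX../.O..X]+0
p2 O@[OXXX./.O...] terminal -1; root [OXX../.O...] d6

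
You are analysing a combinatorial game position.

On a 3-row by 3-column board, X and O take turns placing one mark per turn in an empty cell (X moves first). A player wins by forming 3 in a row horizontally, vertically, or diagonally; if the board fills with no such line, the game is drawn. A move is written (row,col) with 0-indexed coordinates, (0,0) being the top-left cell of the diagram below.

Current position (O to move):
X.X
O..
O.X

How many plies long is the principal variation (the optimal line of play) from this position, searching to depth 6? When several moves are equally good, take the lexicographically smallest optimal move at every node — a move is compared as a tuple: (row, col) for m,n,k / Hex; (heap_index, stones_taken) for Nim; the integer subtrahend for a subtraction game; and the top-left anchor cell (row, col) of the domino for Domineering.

PV length from [X.X/O../O.X]: 2 plies

[X.X/O../O.X] O move#1: (0,1):-1/XOX/O../O.X*, (1,1):-1/X.X/OO./O.X, (1,2):-1/X.X/O.O/O.X, (2,1):-1/X.X/O../OOX
[XOX/O../O.X] X move#2: (1,1):+1/XOX/OX./O.X*, (1,2):+1/XOX/O.X/O.X, (2,1):+1/XOX/O../OXX
[XOX/OX./O.X] end (terminal -1, O#3); searched X.X/O../O.X to 6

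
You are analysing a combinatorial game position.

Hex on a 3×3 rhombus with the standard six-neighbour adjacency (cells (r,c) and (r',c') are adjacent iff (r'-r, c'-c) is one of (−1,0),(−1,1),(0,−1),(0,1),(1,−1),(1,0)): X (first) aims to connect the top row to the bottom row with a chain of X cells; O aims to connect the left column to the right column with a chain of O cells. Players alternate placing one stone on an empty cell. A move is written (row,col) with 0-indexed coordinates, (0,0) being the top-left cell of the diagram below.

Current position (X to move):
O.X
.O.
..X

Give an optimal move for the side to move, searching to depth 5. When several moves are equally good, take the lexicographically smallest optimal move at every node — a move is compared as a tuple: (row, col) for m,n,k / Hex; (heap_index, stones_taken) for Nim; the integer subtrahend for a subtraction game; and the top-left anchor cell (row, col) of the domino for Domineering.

p1 X@[O.X/.O./..X]: (0,1)[OXX/.O./..X]-1 (1,0)[O.X/XO./..X]-1 (1,2)[O.X/.OX/..X]+1* (2,0)[O.X/.O./X.X]-1 (2,1)[O.X/.O./.XX]-1
p2 O@[O.X/.OX/..X] terminal -1; root [O.X/.O./..X] d5

X's best at [O.X/.O./..X]: (1,2)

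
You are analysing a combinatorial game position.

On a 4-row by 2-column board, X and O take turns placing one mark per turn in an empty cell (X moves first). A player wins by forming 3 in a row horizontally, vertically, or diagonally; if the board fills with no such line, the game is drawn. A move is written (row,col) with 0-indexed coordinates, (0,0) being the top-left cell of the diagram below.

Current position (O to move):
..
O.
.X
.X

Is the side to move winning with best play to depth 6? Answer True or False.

O winning at [../O./.X/.X]: False

[../O./.X/.X] O move#1: (0,0):-1/O./O./.X/.X, (0,1):-1/.O/O./.X/.X, (1,1):+0/../OO/.X/.X*, (2,0):-1/../O./OX/.X, (3,0):-1/../O./.X/OX
[../OO/.X/.X] X move#2: (0,0):+0/X./OO/.X/.X*, (0,1):-1/.X/OO/.X/.X, (2,0):+0/../OO/XX/.X, (3,0):+0/../OO/.X/XX
[X./OO/.X/.X] O move#3: (0,1):+0/XO/OO/.X/.X*, (2,0):+0/X./OO/OX/.X, (3,0):+0/X./OO/.X/OX
[XO/OO/.X/.X] X move#4: (2,0):+0/XO/OO/XX/.X*, (3,0):+0/XO/OO/.X/XX
[XO/OO/XX/.X] O move#5: (3,0):+0/XO/OO/XX/OX*
[XO/OO/XX/OX] end (terminal +0, X#6); searched ../O./.X/.X to 6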